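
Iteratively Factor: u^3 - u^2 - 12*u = (u - 4)*(u^2 + 3*u) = u*(u - 4)*(u + 3)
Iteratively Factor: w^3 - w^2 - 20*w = (w + 4)*(w^2 - 5*w) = w*(w + 4)*(w - 5)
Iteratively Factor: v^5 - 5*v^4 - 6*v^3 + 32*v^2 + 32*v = (v + 2)*(v^4 - 7*v^3 + 8*v^2 + 16*v) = (v + 1)*(v + 2)*(v^3 - 8*v^2 + 16*v) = (v - 4)*(v + 1)*(v + 2)*(v^2 - 4*v) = (v - 4)^2*(v + 1)*(v + 2)*(v)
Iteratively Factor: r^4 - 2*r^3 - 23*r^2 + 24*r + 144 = (r - 4)*(r^3 + 2*r^2 - 15*r - 36) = (r - 4)*(r + 3)*(r^2 - r - 12) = (r - 4)^2*(r + 3)*(r + 3)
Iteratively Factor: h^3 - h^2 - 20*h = (h - 5)*(h^2 + 4*h) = (h - 5)*(h + 4)*(h)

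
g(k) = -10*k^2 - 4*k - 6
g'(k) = -20*k - 4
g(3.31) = -128.80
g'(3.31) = -70.20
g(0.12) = -6.62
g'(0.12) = -6.40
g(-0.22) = -5.60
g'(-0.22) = 0.40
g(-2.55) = -60.82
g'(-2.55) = 47.00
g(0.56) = -11.38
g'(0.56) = -15.20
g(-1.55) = -23.82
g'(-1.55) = 27.00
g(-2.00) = -38.00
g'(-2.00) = 36.00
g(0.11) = -6.56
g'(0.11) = -6.20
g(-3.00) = -84.00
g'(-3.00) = 56.00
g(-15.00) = -2196.00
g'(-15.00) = 296.00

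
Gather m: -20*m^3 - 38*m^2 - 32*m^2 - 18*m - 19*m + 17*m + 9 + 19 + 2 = -20*m^3 - 70*m^2 - 20*m + 30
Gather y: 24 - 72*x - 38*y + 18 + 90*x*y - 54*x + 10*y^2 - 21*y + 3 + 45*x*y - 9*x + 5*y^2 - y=-135*x + 15*y^2 + y*(135*x - 60) + 45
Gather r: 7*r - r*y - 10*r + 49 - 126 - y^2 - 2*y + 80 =r*(-y - 3) - y^2 - 2*y + 3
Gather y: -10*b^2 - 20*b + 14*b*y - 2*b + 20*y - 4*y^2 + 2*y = -10*b^2 - 22*b - 4*y^2 + y*(14*b + 22)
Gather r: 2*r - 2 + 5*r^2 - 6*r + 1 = 5*r^2 - 4*r - 1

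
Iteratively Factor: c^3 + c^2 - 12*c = (c)*(c^2 + c - 12) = c*(c + 4)*(c - 3)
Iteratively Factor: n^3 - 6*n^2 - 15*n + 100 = (n - 5)*(n^2 - n - 20) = (n - 5)^2*(n + 4)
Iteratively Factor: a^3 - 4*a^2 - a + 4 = (a - 1)*(a^2 - 3*a - 4) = (a - 1)*(a + 1)*(a - 4)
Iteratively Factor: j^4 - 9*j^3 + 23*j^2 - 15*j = (j - 5)*(j^3 - 4*j^2 + 3*j) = (j - 5)*(j - 3)*(j^2 - j) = j*(j - 5)*(j - 3)*(j - 1)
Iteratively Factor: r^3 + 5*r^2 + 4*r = (r)*(r^2 + 5*r + 4) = r*(r + 4)*(r + 1)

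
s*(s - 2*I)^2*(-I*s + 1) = -I*s^4 - 3*s^3 - 4*s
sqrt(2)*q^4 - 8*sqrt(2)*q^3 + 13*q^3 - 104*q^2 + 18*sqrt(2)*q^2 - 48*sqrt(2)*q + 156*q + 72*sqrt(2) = (q - 6)*(q - 2)*(q + 6*sqrt(2))*(sqrt(2)*q + 1)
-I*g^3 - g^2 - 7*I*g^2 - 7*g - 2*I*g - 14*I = (g + 7)*(g - 2*I)*(-I*g + 1)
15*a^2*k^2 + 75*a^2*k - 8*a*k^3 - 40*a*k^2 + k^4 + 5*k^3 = k*(-5*a + k)*(-3*a + k)*(k + 5)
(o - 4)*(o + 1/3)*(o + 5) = o^3 + 4*o^2/3 - 59*o/3 - 20/3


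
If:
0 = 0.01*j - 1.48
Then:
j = 148.00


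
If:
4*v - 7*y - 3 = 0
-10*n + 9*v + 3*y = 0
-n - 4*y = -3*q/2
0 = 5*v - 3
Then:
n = 18/35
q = 4/35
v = 3/5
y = -3/35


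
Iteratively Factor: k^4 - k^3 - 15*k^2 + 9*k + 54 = (k + 2)*(k^3 - 3*k^2 - 9*k + 27) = (k - 3)*(k + 2)*(k^2 - 9) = (k - 3)^2*(k + 2)*(k + 3)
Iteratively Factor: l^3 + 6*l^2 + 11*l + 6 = (l + 3)*(l^2 + 3*l + 2) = (l + 2)*(l + 3)*(l + 1)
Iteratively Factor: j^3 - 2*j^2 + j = (j - 1)*(j^2 - j) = (j - 1)^2*(j)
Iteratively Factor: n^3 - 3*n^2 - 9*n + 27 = (n - 3)*(n^2 - 9) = (n - 3)^2*(n + 3)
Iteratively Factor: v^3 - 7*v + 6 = (v + 3)*(v^2 - 3*v + 2) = (v - 1)*(v + 3)*(v - 2)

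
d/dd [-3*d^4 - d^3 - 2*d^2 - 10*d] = -12*d^3 - 3*d^2 - 4*d - 10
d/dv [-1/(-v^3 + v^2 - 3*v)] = (-3*v^2 + 2*v - 3)/(v^2*(v^2 - v + 3)^2)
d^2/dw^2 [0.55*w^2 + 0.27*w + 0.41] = 1.10000000000000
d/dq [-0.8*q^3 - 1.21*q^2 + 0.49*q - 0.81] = -2.4*q^2 - 2.42*q + 0.49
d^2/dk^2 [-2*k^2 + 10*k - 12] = -4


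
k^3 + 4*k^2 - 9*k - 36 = (k - 3)*(k + 3)*(k + 4)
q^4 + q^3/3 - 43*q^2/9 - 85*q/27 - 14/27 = (q - 7/3)*(q + 1/3)^2*(q + 2)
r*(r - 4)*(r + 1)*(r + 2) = r^4 - r^3 - 10*r^2 - 8*r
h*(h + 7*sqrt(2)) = h^2 + 7*sqrt(2)*h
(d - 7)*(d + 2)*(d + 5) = d^3 - 39*d - 70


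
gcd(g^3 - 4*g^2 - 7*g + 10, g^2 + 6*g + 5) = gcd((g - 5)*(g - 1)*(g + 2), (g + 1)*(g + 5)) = 1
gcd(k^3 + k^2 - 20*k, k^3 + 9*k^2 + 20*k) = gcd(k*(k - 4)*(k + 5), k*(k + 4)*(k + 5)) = k^2 + 5*k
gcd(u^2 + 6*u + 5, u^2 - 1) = u + 1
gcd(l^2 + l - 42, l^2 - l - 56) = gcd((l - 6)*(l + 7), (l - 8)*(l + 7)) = l + 7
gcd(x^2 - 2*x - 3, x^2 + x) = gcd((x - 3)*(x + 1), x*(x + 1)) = x + 1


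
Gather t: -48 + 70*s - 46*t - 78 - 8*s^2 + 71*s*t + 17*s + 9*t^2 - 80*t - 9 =-8*s^2 + 87*s + 9*t^2 + t*(71*s - 126) - 135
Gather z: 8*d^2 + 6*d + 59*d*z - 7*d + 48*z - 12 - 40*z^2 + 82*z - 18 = 8*d^2 - d - 40*z^2 + z*(59*d + 130) - 30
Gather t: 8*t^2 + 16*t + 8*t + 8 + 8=8*t^2 + 24*t + 16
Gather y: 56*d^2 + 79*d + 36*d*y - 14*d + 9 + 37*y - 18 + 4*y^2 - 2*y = 56*d^2 + 65*d + 4*y^2 + y*(36*d + 35) - 9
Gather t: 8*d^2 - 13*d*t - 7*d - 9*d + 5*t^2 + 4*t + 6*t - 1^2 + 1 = 8*d^2 - 16*d + 5*t^2 + t*(10 - 13*d)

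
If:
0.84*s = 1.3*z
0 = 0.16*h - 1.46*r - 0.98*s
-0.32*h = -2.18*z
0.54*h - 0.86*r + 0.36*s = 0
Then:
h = 0.00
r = 0.00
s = 0.00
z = 0.00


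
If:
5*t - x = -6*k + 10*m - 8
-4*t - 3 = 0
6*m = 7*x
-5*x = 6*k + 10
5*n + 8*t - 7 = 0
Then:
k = -1775/1272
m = -161/424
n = 13/5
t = -3/4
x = -69/212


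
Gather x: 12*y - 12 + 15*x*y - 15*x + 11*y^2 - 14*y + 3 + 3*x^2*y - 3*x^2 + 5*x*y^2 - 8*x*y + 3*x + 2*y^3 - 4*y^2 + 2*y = x^2*(3*y - 3) + x*(5*y^2 + 7*y - 12) + 2*y^3 + 7*y^2 - 9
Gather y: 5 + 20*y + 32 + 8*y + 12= 28*y + 49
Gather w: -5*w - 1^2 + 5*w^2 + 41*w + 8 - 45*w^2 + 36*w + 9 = -40*w^2 + 72*w + 16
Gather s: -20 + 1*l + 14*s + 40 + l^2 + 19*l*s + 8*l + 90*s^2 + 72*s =l^2 + 9*l + 90*s^2 + s*(19*l + 86) + 20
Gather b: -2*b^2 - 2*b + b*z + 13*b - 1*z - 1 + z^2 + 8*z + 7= -2*b^2 + b*(z + 11) + z^2 + 7*z + 6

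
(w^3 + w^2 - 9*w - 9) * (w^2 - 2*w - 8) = w^5 - w^4 - 19*w^3 + w^2 + 90*w + 72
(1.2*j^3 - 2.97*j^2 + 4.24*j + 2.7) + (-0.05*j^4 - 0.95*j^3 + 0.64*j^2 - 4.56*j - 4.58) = -0.05*j^4 + 0.25*j^3 - 2.33*j^2 - 0.319999999999999*j - 1.88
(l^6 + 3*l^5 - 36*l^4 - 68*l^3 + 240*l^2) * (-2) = -2*l^6 - 6*l^5 + 72*l^4 + 136*l^3 - 480*l^2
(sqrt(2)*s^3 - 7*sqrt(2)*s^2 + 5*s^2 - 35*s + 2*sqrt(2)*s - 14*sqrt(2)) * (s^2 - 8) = sqrt(2)*s^5 - 7*sqrt(2)*s^4 + 5*s^4 - 35*s^3 - 6*sqrt(2)*s^3 - 40*s^2 + 42*sqrt(2)*s^2 - 16*sqrt(2)*s + 280*s + 112*sqrt(2)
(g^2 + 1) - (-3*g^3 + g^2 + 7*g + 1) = 3*g^3 - 7*g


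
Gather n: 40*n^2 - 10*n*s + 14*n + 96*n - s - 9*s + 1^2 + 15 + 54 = 40*n^2 + n*(110 - 10*s) - 10*s + 70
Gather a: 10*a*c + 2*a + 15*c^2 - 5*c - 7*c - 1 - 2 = a*(10*c + 2) + 15*c^2 - 12*c - 3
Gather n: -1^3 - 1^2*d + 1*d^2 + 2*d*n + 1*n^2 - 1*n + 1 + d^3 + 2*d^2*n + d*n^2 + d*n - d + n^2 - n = d^3 + d^2 - 2*d + n^2*(d + 2) + n*(2*d^2 + 3*d - 2)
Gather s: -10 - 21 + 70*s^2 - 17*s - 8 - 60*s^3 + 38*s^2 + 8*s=-60*s^3 + 108*s^2 - 9*s - 39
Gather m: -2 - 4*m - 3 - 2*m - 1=-6*m - 6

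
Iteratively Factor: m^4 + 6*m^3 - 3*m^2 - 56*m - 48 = (m - 3)*(m^3 + 9*m^2 + 24*m + 16) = (m - 3)*(m + 4)*(m^2 + 5*m + 4) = (m - 3)*(m + 1)*(m + 4)*(m + 4)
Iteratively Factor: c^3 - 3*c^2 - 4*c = (c + 1)*(c^2 - 4*c) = (c - 4)*(c + 1)*(c)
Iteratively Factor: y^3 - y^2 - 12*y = (y + 3)*(y^2 - 4*y) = (y - 4)*(y + 3)*(y)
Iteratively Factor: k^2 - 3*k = (k)*(k - 3)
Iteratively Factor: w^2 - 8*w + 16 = (w - 4)*(w - 4)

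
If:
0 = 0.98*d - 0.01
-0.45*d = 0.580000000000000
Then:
No Solution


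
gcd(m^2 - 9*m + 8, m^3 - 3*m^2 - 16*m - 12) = 1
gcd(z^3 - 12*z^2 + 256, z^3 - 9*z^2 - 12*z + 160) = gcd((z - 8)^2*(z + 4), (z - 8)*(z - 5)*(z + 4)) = z^2 - 4*z - 32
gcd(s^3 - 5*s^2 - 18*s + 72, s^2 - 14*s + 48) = s - 6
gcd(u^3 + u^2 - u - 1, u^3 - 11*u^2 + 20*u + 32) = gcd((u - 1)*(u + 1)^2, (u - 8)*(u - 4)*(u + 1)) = u + 1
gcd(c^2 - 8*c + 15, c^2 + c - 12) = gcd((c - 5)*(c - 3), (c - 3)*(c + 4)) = c - 3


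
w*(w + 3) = w^2 + 3*w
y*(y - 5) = y^2 - 5*y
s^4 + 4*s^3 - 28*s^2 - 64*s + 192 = (s - 4)*(s - 2)*(s + 4)*(s + 6)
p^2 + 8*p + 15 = (p + 3)*(p + 5)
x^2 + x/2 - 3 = (x - 3/2)*(x + 2)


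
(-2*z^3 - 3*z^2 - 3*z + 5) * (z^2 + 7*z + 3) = -2*z^5 - 17*z^4 - 30*z^3 - 25*z^2 + 26*z + 15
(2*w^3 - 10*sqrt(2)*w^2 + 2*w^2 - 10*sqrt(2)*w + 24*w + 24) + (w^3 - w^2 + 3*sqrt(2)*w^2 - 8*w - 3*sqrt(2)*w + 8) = 3*w^3 - 7*sqrt(2)*w^2 + w^2 - 13*sqrt(2)*w + 16*w + 32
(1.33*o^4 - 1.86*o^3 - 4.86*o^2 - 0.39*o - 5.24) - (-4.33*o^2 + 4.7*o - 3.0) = 1.33*o^4 - 1.86*o^3 - 0.53*o^2 - 5.09*o - 2.24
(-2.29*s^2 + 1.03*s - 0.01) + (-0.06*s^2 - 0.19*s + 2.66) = -2.35*s^2 + 0.84*s + 2.65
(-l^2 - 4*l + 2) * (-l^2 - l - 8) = l^4 + 5*l^3 + 10*l^2 + 30*l - 16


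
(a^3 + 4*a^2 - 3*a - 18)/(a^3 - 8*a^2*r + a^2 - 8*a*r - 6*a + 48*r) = (-a - 3)/(-a + 8*r)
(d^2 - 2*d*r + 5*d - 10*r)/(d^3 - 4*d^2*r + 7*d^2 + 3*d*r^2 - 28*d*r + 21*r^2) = (d^2 - 2*d*r + 5*d - 10*r)/(d^3 - 4*d^2*r + 7*d^2 + 3*d*r^2 - 28*d*r + 21*r^2)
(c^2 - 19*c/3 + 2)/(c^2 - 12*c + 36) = (c - 1/3)/(c - 6)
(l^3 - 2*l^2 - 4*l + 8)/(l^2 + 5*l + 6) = (l^2 - 4*l + 4)/(l + 3)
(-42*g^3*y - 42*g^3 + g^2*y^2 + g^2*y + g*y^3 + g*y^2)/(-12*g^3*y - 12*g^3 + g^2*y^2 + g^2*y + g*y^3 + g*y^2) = (-42*g^2 + g*y + y^2)/(-12*g^2 + g*y + y^2)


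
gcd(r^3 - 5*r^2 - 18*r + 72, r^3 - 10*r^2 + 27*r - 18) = r^2 - 9*r + 18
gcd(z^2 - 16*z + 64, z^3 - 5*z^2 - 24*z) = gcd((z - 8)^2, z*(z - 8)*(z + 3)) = z - 8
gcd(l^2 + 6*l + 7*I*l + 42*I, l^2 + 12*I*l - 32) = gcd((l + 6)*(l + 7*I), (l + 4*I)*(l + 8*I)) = 1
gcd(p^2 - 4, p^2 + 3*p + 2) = p + 2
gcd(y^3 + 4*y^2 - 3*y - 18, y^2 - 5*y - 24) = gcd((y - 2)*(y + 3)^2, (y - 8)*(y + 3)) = y + 3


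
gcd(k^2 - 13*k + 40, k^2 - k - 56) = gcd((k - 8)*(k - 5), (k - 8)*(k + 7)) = k - 8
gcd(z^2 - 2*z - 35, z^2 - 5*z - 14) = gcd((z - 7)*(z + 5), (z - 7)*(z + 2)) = z - 7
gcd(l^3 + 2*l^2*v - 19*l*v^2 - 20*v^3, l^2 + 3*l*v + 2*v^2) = l + v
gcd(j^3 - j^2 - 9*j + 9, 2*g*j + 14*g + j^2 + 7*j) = 1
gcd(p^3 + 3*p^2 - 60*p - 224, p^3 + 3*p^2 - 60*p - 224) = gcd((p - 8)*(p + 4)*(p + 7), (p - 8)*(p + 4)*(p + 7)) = p^3 + 3*p^2 - 60*p - 224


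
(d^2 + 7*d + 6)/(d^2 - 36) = (d + 1)/(d - 6)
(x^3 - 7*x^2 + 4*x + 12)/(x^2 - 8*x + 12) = x + 1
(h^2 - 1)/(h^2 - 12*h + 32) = (h^2 - 1)/(h^2 - 12*h + 32)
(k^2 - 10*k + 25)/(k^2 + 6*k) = (k^2 - 10*k + 25)/(k*(k + 6))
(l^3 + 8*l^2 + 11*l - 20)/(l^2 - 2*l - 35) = (l^2 + 3*l - 4)/(l - 7)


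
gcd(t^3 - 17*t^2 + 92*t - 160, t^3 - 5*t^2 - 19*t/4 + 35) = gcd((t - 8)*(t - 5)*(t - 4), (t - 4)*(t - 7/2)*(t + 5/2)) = t - 4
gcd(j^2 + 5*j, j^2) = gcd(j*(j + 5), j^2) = j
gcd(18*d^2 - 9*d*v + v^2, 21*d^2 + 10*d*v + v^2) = 1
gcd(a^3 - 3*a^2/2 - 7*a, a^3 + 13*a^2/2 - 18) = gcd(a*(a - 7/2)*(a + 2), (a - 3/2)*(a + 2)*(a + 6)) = a + 2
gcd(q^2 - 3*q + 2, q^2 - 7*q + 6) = q - 1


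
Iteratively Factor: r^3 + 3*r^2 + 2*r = (r)*(r^2 + 3*r + 2) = r*(r + 1)*(r + 2)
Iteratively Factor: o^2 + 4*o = (o)*(o + 4)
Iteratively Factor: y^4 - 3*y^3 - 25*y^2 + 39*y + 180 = (y - 5)*(y^3 + 2*y^2 - 15*y - 36) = (y - 5)*(y - 4)*(y^2 + 6*y + 9) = (y - 5)*(y - 4)*(y + 3)*(y + 3)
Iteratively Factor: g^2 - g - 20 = (g + 4)*(g - 5)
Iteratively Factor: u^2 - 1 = (u - 1)*(u + 1)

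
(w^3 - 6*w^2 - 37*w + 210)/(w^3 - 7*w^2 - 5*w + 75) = (w^2 - w - 42)/(w^2 - 2*w - 15)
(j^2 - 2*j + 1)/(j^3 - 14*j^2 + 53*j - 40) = (j - 1)/(j^2 - 13*j + 40)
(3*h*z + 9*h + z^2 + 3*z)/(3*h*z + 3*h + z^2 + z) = (z + 3)/(z + 1)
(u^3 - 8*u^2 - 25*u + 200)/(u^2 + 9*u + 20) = (u^2 - 13*u + 40)/(u + 4)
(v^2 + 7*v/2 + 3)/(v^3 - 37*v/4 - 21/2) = 2/(2*v - 7)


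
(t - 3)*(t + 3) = t^2 - 9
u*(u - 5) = u^2 - 5*u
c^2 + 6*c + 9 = (c + 3)^2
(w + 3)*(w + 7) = w^2 + 10*w + 21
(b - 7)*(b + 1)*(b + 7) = b^3 + b^2 - 49*b - 49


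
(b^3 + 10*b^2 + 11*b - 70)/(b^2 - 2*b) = b + 12 + 35/b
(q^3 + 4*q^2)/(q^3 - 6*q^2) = (q + 4)/(q - 6)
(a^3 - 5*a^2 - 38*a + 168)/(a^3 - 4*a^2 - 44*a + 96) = (a^2 - 11*a + 28)/(a^2 - 10*a + 16)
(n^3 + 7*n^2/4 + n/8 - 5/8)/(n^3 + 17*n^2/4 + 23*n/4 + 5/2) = (n - 1/2)/(n + 2)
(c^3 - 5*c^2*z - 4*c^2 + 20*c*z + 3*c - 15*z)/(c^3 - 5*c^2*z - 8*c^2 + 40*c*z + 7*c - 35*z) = (c - 3)/(c - 7)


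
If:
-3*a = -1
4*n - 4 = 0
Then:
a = 1/3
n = 1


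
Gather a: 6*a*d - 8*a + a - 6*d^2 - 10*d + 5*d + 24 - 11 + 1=a*(6*d - 7) - 6*d^2 - 5*d + 14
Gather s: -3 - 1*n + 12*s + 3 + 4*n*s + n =s*(4*n + 12)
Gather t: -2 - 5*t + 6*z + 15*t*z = t*(15*z - 5) + 6*z - 2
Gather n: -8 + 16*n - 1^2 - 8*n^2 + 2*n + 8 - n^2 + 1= -9*n^2 + 18*n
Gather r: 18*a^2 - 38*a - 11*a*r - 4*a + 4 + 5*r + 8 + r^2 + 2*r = 18*a^2 - 42*a + r^2 + r*(7 - 11*a) + 12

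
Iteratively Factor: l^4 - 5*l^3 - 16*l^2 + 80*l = (l + 4)*(l^3 - 9*l^2 + 20*l) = (l - 4)*(l + 4)*(l^2 - 5*l) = (l - 5)*(l - 4)*(l + 4)*(l)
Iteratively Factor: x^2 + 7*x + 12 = (x + 3)*(x + 4)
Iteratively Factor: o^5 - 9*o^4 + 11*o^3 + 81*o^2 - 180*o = (o + 3)*(o^4 - 12*o^3 + 47*o^2 - 60*o) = o*(o + 3)*(o^3 - 12*o^2 + 47*o - 60) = o*(o - 3)*(o + 3)*(o^2 - 9*o + 20) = o*(o - 5)*(o - 3)*(o + 3)*(o - 4)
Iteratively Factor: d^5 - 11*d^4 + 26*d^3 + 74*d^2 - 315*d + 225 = (d - 1)*(d^4 - 10*d^3 + 16*d^2 + 90*d - 225) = (d - 1)*(d + 3)*(d^3 - 13*d^2 + 55*d - 75) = (d - 5)*(d - 1)*(d + 3)*(d^2 - 8*d + 15) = (d - 5)^2*(d - 1)*(d + 3)*(d - 3)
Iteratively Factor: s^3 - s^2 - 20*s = (s)*(s^2 - s - 20) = s*(s - 5)*(s + 4)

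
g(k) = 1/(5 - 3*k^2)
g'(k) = 6*k/(5 - 3*k^2)^2 = 6*k/(3*k^2 - 5)^2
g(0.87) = 0.37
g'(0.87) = 0.70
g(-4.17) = -0.02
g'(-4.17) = -0.01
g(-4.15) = -0.02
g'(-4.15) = -0.01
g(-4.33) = -0.02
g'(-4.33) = -0.01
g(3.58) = -0.03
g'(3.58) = 0.02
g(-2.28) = -0.09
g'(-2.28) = -0.12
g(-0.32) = 0.21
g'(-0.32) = -0.09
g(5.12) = -0.01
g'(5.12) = 0.01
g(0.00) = 0.20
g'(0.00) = 0.00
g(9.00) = 0.00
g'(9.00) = 0.00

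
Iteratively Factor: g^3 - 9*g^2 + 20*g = (g)*(g^2 - 9*g + 20) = g*(g - 4)*(g - 5)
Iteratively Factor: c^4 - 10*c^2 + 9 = (c + 1)*(c^3 - c^2 - 9*c + 9) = (c - 1)*(c + 1)*(c^2 - 9) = (c - 3)*(c - 1)*(c + 1)*(c + 3)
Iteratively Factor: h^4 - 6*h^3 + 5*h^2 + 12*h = (h + 1)*(h^3 - 7*h^2 + 12*h) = (h - 4)*(h + 1)*(h^2 - 3*h) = h*(h - 4)*(h + 1)*(h - 3)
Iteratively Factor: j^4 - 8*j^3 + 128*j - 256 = (j + 4)*(j^3 - 12*j^2 + 48*j - 64) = (j - 4)*(j + 4)*(j^2 - 8*j + 16) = (j - 4)^2*(j + 4)*(j - 4)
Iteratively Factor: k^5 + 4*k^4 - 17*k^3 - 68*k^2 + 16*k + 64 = (k + 4)*(k^4 - 17*k^2 + 16) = (k + 1)*(k + 4)*(k^3 - k^2 - 16*k + 16) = (k + 1)*(k + 4)^2*(k^2 - 5*k + 4) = (k - 4)*(k + 1)*(k + 4)^2*(k - 1)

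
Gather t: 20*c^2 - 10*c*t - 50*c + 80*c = 20*c^2 - 10*c*t + 30*c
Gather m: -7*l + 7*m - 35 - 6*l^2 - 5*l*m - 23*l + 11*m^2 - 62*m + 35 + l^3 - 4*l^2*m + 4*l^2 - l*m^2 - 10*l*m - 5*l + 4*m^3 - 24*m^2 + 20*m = l^3 - 2*l^2 - 35*l + 4*m^3 + m^2*(-l - 13) + m*(-4*l^2 - 15*l - 35)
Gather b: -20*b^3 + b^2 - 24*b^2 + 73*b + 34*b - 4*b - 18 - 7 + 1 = -20*b^3 - 23*b^2 + 103*b - 24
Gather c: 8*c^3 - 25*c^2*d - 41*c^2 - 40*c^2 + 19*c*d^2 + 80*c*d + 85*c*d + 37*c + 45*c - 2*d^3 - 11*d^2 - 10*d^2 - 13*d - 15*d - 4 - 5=8*c^3 + c^2*(-25*d - 81) + c*(19*d^2 + 165*d + 82) - 2*d^3 - 21*d^2 - 28*d - 9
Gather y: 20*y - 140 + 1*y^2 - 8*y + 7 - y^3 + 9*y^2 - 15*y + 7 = -y^3 + 10*y^2 - 3*y - 126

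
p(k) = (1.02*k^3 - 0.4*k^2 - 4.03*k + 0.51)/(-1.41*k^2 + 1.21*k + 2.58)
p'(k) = (2.82*k - 1.21)*(1.02*k^3 - 0.4*k^2 - 4.03*k + 0.51)/(-1.41*k^2 + 1.21*k + 2.58)^2 + (3.06*k^2 - 0.8*k - 4.03)/(-1.41*k^2 + 1.21*k + 2.58) = (-1.4382*k^4 + 2.4684*k^3 + 1.7285*k^2 - 0.6258*k - 11.0145)/(1.9881*k^4 - 3.4122*k^3 - 5.8115*k^2 + 6.2436*k + 6.6564)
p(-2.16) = 0.44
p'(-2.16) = -1.32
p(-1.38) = -1.48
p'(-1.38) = -5.89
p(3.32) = -2.24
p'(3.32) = -0.98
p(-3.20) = 1.53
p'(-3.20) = -0.90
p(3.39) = -2.31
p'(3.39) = -0.96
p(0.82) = -0.95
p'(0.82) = -1.40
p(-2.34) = 0.67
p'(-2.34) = -1.18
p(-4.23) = 2.41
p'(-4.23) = -0.81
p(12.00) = -8.91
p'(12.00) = -0.73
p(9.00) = -6.70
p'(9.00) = -0.74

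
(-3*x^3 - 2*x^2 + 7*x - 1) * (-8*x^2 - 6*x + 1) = 24*x^5 + 34*x^4 - 47*x^3 - 36*x^2 + 13*x - 1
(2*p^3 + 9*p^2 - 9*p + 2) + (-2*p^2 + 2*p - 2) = 2*p^3 + 7*p^2 - 7*p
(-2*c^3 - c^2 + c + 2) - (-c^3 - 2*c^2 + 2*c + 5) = -c^3 + c^2 - c - 3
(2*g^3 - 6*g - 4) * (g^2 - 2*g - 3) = 2*g^5 - 4*g^4 - 12*g^3 + 8*g^2 + 26*g + 12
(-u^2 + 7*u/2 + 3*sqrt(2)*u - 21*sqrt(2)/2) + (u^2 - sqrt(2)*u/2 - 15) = 7*u/2 + 5*sqrt(2)*u/2 - 15 - 21*sqrt(2)/2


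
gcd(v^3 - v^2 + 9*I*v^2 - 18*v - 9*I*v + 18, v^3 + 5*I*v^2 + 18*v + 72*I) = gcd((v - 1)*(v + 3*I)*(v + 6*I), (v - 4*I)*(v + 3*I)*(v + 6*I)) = v^2 + 9*I*v - 18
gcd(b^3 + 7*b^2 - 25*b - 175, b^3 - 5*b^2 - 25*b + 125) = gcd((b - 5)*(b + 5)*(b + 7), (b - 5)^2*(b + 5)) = b^2 - 25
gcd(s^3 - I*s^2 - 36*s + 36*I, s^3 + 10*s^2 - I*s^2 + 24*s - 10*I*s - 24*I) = s^2 + s*(6 - I) - 6*I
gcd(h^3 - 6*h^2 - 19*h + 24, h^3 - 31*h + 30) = h - 1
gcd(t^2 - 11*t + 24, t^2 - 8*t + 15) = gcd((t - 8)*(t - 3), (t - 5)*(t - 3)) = t - 3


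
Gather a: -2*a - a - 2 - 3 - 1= -3*a - 6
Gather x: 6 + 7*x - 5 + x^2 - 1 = x^2 + 7*x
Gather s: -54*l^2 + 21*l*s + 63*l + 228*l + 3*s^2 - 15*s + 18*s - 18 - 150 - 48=-54*l^2 + 291*l + 3*s^2 + s*(21*l + 3) - 216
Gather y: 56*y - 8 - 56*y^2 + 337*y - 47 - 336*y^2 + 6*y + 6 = -392*y^2 + 399*y - 49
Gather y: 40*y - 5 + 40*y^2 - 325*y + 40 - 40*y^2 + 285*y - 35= 0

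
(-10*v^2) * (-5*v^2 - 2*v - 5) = 50*v^4 + 20*v^3 + 50*v^2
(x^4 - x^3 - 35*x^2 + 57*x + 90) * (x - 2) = x^5 - 3*x^4 - 33*x^3 + 127*x^2 - 24*x - 180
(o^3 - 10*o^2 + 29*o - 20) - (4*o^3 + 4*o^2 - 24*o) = -3*o^3 - 14*o^2 + 53*o - 20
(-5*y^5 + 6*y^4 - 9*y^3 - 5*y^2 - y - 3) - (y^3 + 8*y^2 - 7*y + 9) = -5*y^5 + 6*y^4 - 10*y^3 - 13*y^2 + 6*y - 12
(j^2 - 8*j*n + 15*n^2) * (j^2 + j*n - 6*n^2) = j^4 - 7*j^3*n + j^2*n^2 + 63*j*n^3 - 90*n^4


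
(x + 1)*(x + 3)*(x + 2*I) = x^3 + 4*x^2 + 2*I*x^2 + 3*x + 8*I*x + 6*I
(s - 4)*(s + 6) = s^2 + 2*s - 24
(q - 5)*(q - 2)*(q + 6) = q^3 - q^2 - 32*q + 60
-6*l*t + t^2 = t*(-6*l + t)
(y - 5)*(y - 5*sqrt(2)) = y^2 - 5*sqrt(2)*y - 5*y + 25*sqrt(2)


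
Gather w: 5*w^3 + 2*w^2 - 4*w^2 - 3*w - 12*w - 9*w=5*w^3 - 2*w^2 - 24*w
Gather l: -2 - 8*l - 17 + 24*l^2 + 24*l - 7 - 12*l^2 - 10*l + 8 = 12*l^2 + 6*l - 18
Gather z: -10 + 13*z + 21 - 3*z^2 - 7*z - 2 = -3*z^2 + 6*z + 9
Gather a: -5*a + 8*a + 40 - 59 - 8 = 3*a - 27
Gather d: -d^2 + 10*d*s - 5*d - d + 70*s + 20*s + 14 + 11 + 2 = -d^2 + d*(10*s - 6) + 90*s + 27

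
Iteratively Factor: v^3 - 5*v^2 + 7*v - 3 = (v - 3)*(v^2 - 2*v + 1) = (v - 3)*(v - 1)*(v - 1)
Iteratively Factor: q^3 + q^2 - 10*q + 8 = (q + 4)*(q^2 - 3*q + 2) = (q - 2)*(q + 4)*(q - 1)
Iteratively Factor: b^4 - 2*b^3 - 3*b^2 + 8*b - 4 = (b - 1)*(b^3 - b^2 - 4*b + 4) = (b - 1)^2*(b^2 - 4) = (b - 2)*(b - 1)^2*(b + 2)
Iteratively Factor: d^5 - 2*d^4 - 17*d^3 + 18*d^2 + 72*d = (d - 4)*(d^4 + 2*d^3 - 9*d^2 - 18*d) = d*(d - 4)*(d^3 + 2*d^2 - 9*d - 18) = d*(d - 4)*(d - 3)*(d^2 + 5*d + 6) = d*(d - 4)*(d - 3)*(d + 2)*(d + 3)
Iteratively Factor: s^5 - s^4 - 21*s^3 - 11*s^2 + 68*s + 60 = (s + 2)*(s^4 - 3*s^3 - 15*s^2 + 19*s + 30) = (s - 2)*(s + 2)*(s^3 - s^2 - 17*s - 15) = (s - 2)*(s + 2)*(s + 3)*(s^2 - 4*s - 5) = (s - 5)*(s - 2)*(s + 2)*(s + 3)*(s + 1)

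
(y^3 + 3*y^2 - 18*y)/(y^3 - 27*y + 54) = y/(y - 3)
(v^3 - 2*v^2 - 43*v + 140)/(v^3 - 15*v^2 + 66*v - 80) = (v^2 + 3*v - 28)/(v^2 - 10*v + 16)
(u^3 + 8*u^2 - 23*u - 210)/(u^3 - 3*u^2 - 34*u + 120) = (u + 7)/(u - 4)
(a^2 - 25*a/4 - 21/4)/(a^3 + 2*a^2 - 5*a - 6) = (4*a^2 - 25*a - 21)/(4*(a^3 + 2*a^2 - 5*a - 6))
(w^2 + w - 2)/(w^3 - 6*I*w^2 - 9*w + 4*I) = (w^2 + w - 2)/(w^3 - 6*I*w^2 - 9*w + 4*I)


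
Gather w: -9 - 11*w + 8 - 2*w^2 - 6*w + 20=-2*w^2 - 17*w + 19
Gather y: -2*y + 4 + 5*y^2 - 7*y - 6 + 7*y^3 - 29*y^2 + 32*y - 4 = 7*y^3 - 24*y^2 + 23*y - 6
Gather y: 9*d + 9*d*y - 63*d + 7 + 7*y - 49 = -54*d + y*(9*d + 7) - 42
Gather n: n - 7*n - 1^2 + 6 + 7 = 12 - 6*n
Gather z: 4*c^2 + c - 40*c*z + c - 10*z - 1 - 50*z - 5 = 4*c^2 + 2*c + z*(-40*c - 60) - 6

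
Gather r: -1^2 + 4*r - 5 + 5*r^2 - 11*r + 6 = 5*r^2 - 7*r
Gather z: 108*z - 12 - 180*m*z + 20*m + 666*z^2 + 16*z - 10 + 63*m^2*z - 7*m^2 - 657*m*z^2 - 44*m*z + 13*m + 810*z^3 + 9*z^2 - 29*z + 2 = -7*m^2 + 33*m + 810*z^3 + z^2*(675 - 657*m) + z*(63*m^2 - 224*m + 95) - 20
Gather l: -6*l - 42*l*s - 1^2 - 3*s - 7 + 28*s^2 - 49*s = l*(-42*s - 6) + 28*s^2 - 52*s - 8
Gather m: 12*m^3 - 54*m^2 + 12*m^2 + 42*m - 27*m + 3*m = 12*m^3 - 42*m^2 + 18*m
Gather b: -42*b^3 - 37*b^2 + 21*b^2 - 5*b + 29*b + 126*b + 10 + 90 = -42*b^3 - 16*b^2 + 150*b + 100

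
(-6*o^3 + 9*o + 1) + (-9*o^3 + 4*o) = -15*o^3 + 13*o + 1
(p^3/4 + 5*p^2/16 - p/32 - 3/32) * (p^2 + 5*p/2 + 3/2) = p^5/4 + 15*p^4/16 + 9*p^3/8 + 19*p^2/64 - 9*p/32 - 9/64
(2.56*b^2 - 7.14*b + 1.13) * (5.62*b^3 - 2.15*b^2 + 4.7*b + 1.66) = 14.3872*b^5 - 45.6308*b^4 + 33.7336*b^3 - 31.7379*b^2 - 6.5414*b + 1.8758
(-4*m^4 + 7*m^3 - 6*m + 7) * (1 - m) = 4*m^5 - 11*m^4 + 7*m^3 + 6*m^2 - 13*m + 7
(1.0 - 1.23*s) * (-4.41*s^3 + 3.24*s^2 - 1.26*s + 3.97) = 5.4243*s^4 - 8.3952*s^3 + 4.7898*s^2 - 6.1431*s + 3.97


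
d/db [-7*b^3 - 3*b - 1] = -21*b^2 - 3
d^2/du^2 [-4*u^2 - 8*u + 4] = -8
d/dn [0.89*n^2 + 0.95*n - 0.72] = 1.78*n + 0.95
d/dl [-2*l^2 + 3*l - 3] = 3 - 4*l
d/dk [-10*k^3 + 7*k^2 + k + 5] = -30*k^2 + 14*k + 1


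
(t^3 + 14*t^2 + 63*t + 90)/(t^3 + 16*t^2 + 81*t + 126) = (t + 5)/(t + 7)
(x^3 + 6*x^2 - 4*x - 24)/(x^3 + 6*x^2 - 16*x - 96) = (x^2 - 4)/(x^2 - 16)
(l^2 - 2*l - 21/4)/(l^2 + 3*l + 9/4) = (2*l - 7)/(2*l + 3)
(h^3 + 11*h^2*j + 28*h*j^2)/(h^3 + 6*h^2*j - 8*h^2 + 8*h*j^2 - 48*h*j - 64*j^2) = h*(h + 7*j)/(h^2 + 2*h*j - 8*h - 16*j)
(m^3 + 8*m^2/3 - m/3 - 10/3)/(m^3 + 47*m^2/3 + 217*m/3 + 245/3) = (m^2 + m - 2)/(m^2 + 14*m + 49)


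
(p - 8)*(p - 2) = p^2 - 10*p + 16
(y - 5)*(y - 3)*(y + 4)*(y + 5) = y^4 + y^3 - 37*y^2 - 25*y + 300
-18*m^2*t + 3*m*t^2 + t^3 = t*(-3*m + t)*(6*m + t)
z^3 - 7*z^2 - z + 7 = (z - 7)*(z - 1)*(z + 1)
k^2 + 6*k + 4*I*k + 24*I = (k + 6)*(k + 4*I)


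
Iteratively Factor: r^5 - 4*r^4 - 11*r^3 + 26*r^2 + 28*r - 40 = (r - 1)*(r^4 - 3*r^3 - 14*r^2 + 12*r + 40) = (r - 1)*(r + 2)*(r^3 - 5*r^2 - 4*r + 20) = (r - 5)*(r - 1)*(r + 2)*(r^2 - 4) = (r - 5)*(r - 1)*(r + 2)^2*(r - 2)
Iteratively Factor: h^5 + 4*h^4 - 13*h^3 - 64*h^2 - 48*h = (h + 3)*(h^4 + h^3 - 16*h^2 - 16*h) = (h + 1)*(h + 3)*(h^3 - 16*h) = h*(h + 1)*(h + 3)*(h^2 - 16) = h*(h - 4)*(h + 1)*(h + 3)*(h + 4)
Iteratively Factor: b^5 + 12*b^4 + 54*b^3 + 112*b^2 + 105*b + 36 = (b + 4)*(b^4 + 8*b^3 + 22*b^2 + 24*b + 9) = (b + 1)*(b + 4)*(b^3 + 7*b^2 + 15*b + 9) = (b + 1)*(b + 3)*(b + 4)*(b^2 + 4*b + 3) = (b + 1)^2*(b + 3)*(b + 4)*(b + 3)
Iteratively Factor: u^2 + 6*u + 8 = (u + 2)*(u + 4)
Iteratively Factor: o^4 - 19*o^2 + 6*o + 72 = (o - 3)*(o^3 + 3*o^2 - 10*o - 24) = (o - 3)^2*(o^2 + 6*o + 8) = (o - 3)^2*(o + 4)*(o + 2)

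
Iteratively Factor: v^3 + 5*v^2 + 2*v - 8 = (v + 4)*(v^2 + v - 2) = (v - 1)*(v + 4)*(v + 2)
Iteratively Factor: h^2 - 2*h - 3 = (h + 1)*(h - 3)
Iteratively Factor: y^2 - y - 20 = (y + 4)*(y - 5)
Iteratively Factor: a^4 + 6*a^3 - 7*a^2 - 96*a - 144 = (a + 3)*(a^3 + 3*a^2 - 16*a - 48) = (a + 3)^2*(a^2 - 16) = (a + 3)^2*(a + 4)*(a - 4)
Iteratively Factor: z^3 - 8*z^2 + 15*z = (z)*(z^2 - 8*z + 15) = z*(z - 5)*(z - 3)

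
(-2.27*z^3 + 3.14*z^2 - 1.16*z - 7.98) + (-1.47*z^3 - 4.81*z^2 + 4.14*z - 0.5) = -3.74*z^3 - 1.67*z^2 + 2.98*z - 8.48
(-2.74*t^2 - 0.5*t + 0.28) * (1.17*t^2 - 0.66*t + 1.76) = -3.2058*t^4 + 1.2234*t^3 - 4.1648*t^2 - 1.0648*t + 0.4928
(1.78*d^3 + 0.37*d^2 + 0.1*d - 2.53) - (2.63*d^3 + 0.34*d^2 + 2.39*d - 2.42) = -0.85*d^3 + 0.03*d^2 - 2.29*d - 0.11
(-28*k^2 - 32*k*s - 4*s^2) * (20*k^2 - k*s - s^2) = -560*k^4 - 612*k^3*s - 20*k^2*s^2 + 36*k*s^3 + 4*s^4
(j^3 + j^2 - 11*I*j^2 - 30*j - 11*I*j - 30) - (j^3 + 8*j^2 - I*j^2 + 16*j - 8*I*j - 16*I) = -7*j^2 - 10*I*j^2 - 46*j - 3*I*j - 30 + 16*I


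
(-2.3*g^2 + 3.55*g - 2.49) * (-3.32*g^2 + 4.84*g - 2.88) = 7.636*g^4 - 22.918*g^3 + 32.0728*g^2 - 22.2756*g + 7.1712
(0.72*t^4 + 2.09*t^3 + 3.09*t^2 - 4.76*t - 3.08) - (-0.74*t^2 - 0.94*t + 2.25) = 0.72*t^4 + 2.09*t^3 + 3.83*t^2 - 3.82*t - 5.33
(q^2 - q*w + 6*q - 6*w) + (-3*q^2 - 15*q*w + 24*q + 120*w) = -2*q^2 - 16*q*w + 30*q + 114*w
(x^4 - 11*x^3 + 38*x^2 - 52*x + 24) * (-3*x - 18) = -3*x^5 + 15*x^4 + 84*x^3 - 528*x^2 + 864*x - 432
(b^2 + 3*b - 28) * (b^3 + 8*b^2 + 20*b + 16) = b^5 + 11*b^4 + 16*b^3 - 148*b^2 - 512*b - 448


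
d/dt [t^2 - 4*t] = 2*t - 4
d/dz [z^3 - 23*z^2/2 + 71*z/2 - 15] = 3*z^2 - 23*z + 71/2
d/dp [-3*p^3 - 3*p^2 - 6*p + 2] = -9*p^2 - 6*p - 6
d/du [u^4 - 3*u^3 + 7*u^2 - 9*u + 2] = 4*u^3 - 9*u^2 + 14*u - 9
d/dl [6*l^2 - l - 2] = 12*l - 1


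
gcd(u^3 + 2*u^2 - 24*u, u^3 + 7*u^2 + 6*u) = u^2 + 6*u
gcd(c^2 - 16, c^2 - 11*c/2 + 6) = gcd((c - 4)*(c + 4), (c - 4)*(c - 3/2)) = c - 4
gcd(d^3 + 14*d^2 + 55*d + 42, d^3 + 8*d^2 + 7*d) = d^2 + 8*d + 7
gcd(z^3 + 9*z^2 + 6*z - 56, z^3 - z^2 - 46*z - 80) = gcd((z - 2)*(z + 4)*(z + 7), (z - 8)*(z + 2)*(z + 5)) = 1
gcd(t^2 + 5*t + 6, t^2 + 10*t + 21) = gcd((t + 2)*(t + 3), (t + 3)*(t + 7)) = t + 3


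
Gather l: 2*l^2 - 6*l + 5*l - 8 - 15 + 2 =2*l^2 - l - 21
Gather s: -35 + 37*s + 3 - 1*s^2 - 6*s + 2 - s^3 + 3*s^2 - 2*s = -s^3 + 2*s^2 + 29*s - 30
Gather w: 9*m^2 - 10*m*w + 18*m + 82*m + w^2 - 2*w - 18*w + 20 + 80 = 9*m^2 + 100*m + w^2 + w*(-10*m - 20) + 100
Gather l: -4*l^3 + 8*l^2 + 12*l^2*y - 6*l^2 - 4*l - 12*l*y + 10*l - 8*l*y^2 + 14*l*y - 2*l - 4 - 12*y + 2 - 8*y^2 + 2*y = -4*l^3 + l^2*(12*y + 2) + l*(-8*y^2 + 2*y + 4) - 8*y^2 - 10*y - 2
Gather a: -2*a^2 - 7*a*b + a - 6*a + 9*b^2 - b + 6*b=-2*a^2 + a*(-7*b - 5) + 9*b^2 + 5*b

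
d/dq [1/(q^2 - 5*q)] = (5 - 2*q)/(q^2*(q - 5)^2)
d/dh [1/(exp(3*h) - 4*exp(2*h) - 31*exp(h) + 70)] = (-3*exp(2*h) + 8*exp(h) + 31)*exp(h)/(exp(3*h) - 4*exp(2*h) - 31*exp(h) + 70)^2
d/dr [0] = 0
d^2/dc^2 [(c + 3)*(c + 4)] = 2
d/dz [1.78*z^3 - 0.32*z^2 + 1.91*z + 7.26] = 5.34*z^2 - 0.64*z + 1.91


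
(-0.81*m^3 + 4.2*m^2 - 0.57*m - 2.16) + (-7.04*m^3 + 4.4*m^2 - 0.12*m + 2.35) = -7.85*m^3 + 8.6*m^2 - 0.69*m + 0.19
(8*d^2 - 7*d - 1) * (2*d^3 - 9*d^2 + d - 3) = 16*d^5 - 86*d^4 + 69*d^3 - 22*d^2 + 20*d + 3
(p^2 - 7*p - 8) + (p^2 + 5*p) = 2*p^2 - 2*p - 8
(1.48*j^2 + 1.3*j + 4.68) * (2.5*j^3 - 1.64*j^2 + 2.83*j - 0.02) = 3.7*j^5 + 0.8228*j^4 + 13.7564*j^3 - 4.0258*j^2 + 13.2184*j - 0.0936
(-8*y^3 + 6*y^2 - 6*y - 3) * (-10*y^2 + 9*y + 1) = 80*y^5 - 132*y^4 + 106*y^3 - 18*y^2 - 33*y - 3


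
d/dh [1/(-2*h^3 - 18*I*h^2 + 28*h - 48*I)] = (3*h^2 + 18*I*h - 14)/(2*(h^3 + 9*I*h^2 - 14*h + 24*I)^2)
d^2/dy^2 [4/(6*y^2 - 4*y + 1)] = 16*(-18*y^2 + 12*y + 8*(3*y - 1)^2 - 3)/(6*y^2 - 4*y + 1)^3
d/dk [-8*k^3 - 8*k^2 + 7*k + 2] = -24*k^2 - 16*k + 7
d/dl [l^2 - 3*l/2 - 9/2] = 2*l - 3/2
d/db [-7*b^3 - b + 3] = -21*b^2 - 1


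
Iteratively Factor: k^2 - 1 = (k + 1)*(k - 1)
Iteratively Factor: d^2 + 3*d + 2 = (d + 1)*(d + 2)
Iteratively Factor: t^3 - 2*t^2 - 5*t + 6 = (t + 2)*(t^2 - 4*t + 3) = (t - 3)*(t + 2)*(t - 1)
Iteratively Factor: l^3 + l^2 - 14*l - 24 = (l + 2)*(l^2 - l - 12) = (l + 2)*(l + 3)*(l - 4)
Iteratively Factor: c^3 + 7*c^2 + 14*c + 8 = (c + 1)*(c^2 + 6*c + 8) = (c + 1)*(c + 2)*(c + 4)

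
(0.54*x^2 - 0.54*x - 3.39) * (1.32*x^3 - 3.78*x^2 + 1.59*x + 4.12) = 0.7128*x^5 - 2.754*x^4 - 1.575*x^3 + 14.1804*x^2 - 7.6149*x - 13.9668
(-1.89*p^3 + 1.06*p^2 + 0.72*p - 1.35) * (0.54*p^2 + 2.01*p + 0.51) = -1.0206*p^5 - 3.2265*p^4 + 1.5555*p^3 + 1.2588*p^2 - 2.3463*p - 0.6885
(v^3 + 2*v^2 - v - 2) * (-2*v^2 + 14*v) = -2*v^5 + 10*v^4 + 30*v^3 - 10*v^2 - 28*v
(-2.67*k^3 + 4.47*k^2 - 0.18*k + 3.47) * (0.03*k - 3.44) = -0.0801*k^4 + 9.3189*k^3 - 15.3822*k^2 + 0.7233*k - 11.9368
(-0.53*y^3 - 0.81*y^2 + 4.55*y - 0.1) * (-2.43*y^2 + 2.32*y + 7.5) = 1.2879*y^5 + 0.7387*y^4 - 16.9107*y^3 + 4.724*y^2 + 33.893*y - 0.75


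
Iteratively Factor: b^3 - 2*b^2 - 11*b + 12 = (b + 3)*(b^2 - 5*b + 4) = (b - 1)*(b + 3)*(b - 4)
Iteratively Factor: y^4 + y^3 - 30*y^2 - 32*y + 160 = (y - 5)*(y^3 + 6*y^2 - 32) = (y - 5)*(y - 2)*(y^2 + 8*y + 16) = (y - 5)*(y - 2)*(y + 4)*(y + 4)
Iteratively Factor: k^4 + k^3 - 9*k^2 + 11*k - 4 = (k - 1)*(k^3 + 2*k^2 - 7*k + 4) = (k - 1)*(k + 4)*(k^2 - 2*k + 1) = (k - 1)^2*(k + 4)*(k - 1)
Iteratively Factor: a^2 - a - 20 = (a - 5)*(a + 4)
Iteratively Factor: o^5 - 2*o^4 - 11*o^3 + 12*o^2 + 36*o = (o + 2)*(o^4 - 4*o^3 - 3*o^2 + 18*o) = (o + 2)^2*(o^3 - 6*o^2 + 9*o) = (o - 3)*(o + 2)^2*(o^2 - 3*o) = (o - 3)^2*(o + 2)^2*(o)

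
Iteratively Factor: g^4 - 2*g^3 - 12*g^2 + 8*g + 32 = (g + 2)*(g^3 - 4*g^2 - 4*g + 16) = (g - 4)*(g + 2)*(g^2 - 4) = (g - 4)*(g - 2)*(g + 2)*(g + 2)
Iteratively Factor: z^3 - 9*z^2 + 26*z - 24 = (z - 3)*(z^2 - 6*z + 8) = (z - 4)*(z - 3)*(z - 2)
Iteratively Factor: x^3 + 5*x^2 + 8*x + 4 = (x + 2)*(x^2 + 3*x + 2) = (x + 1)*(x + 2)*(x + 2)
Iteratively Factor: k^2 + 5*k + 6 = (k + 3)*(k + 2)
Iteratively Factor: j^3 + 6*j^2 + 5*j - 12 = (j + 3)*(j^2 + 3*j - 4) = (j + 3)*(j + 4)*(j - 1)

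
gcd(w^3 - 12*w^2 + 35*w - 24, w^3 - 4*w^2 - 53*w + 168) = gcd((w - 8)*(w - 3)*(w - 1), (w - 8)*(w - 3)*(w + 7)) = w^2 - 11*w + 24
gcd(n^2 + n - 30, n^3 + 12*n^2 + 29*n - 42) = n + 6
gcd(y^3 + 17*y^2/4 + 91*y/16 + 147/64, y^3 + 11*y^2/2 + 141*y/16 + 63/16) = y^2 + 5*y/2 + 21/16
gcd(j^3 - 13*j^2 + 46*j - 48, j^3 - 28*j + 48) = j - 2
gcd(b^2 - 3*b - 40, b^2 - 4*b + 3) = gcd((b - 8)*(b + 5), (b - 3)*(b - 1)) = 1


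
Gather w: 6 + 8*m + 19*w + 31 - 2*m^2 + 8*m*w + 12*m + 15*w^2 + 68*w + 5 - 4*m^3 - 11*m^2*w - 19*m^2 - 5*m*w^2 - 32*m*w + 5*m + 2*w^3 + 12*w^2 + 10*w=-4*m^3 - 21*m^2 + 25*m + 2*w^3 + w^2*(27 - 5*m) + w*(-11*m^2 - 24*m + 97) + 42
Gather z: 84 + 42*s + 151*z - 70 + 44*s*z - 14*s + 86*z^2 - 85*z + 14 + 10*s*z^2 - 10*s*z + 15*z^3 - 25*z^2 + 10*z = 28*s + 15*z^3 + z^2*(10*s + 61) + z*(34*s + 76) + 28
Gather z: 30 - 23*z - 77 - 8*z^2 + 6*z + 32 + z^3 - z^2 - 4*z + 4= z^3 - 9*z^2 - 21*z - 11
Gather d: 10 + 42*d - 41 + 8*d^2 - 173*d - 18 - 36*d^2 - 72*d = -28*d^2 - 203*d - 49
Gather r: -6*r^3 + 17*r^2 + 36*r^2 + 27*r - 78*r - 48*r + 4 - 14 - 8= -6*r^3 + 53*r^2 - 99*r - 18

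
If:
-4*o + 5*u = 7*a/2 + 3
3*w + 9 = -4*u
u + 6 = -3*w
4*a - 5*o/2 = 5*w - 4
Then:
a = -832/297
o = 134/297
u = -1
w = -5/3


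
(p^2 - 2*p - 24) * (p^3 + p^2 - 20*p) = p^5 - p^4 - 46*p^3 + 16*p^2 + 480*p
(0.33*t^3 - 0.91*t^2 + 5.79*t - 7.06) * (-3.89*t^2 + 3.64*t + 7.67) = -1.2837*t^5 + 4.7411*t^4 - 23.3044*t^3 + 41.5593*t^2 + 18.7109*t - 54.1502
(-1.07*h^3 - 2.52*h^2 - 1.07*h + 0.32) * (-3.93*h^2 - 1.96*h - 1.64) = 4.2051*h^5 + 12.0008*h^4 + 10.8991*h^3 + 4.9724*h^2 + 1.1276*h - 0.5248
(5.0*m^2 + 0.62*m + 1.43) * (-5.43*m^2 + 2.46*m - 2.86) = -27.15*m^4 + 8.9334*m^3 - 20.5397*m^2 + 1.7446*m - 4.0898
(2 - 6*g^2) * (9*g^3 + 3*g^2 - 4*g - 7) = -54*g^5 - 18*g^4 + 42*g^3 + 48*g^2 - 8*g - 14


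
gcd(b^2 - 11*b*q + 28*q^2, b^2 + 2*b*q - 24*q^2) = -b + 4*q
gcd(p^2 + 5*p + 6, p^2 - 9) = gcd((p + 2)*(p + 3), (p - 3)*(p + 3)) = p + 3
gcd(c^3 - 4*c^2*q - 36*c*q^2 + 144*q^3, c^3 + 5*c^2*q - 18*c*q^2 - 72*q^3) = -c^2 - 2*c*q + 24*q^2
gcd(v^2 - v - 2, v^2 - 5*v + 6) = v - 2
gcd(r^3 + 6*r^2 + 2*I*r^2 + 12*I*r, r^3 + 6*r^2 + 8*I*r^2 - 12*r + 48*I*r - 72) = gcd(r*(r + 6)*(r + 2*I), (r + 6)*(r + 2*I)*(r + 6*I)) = r^2 + r*(6 + 2*I) + 12*I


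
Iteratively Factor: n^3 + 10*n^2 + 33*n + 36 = (n + 4)*(n^2 + 6*n + 9) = (n + 3)*(n + 4)*(n + 3)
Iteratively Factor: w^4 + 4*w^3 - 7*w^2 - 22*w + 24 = (w - 2)*(w^3 + 6*w^2 + 5*w - 12) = (w - 2)*(w + 3)*(w^2 + 3*w - 4) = (w - 2)*(w + 3)*(w + 4)*(w - 1)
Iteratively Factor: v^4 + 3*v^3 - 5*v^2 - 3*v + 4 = (v - 1)*(v^3 + 4*v^2 - v - 4) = (v - 1)^2*(v^2 + 5*v + 4) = (v - 1)^2*(v + 1)*(v + 4)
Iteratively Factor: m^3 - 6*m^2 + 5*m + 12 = (m - 4)*(m^2 - 2*m - 3) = (m - 4)*(m + 1)*(m - 3)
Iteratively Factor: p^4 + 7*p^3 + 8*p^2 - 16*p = (p)*(p^3 + 7*p^2 + 8*p - 16) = p*(p + 4)*(p^2 + 3*p - 4) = p*(p + 4)^2*(p - 1)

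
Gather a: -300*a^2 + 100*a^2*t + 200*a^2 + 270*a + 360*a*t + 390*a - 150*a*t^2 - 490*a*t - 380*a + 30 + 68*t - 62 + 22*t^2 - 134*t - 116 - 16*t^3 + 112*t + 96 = a^2*(100*t - 100) + a*(-150*t^2 - 130*t + 280) - 16*t^3 + 22*t^2 + 46*t - 52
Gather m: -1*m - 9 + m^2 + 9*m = m^2 + 8*m - 9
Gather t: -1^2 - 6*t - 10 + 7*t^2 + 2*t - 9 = 7*t^2 - 4*t - 20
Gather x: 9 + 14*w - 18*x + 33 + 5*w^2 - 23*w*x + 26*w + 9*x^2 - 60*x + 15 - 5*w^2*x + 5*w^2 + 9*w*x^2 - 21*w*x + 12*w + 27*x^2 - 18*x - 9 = 10*w^2 + 52*w + x^2*(9*w + 36) + x*(-5*w^2 - 44*w - 96) + 48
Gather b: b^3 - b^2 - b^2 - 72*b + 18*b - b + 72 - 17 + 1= b^3 - 2*b^2 - 55*b + 56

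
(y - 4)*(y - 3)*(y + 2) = y^3 - 5*y^2 - 2*y + 24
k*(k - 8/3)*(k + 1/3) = k^3 - 7*k^2/3 - 8*k/9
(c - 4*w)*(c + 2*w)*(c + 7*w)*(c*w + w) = c^4*w + 5*c^3*w^2 + c^3*w - 22*c^2*w^3 + 5*c^2*w^2 - 56*c*w^4 - 22*c*w^3 - 56*w^4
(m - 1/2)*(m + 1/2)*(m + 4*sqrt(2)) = m^3 + 4*sqrt(2)*m^2 - m/4 - sqrt(2)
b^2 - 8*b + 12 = (b - 6)*(b - 2)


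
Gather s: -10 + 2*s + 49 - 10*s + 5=44 - 8*s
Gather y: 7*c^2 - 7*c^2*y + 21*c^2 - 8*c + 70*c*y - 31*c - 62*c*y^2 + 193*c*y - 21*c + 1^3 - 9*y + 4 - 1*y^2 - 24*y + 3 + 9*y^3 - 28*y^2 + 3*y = 28*c^2 - 60*c + 9*y^3 + y^2*(-62*c - 29) + y*(-7*c^2 + 263*c - 30) + 8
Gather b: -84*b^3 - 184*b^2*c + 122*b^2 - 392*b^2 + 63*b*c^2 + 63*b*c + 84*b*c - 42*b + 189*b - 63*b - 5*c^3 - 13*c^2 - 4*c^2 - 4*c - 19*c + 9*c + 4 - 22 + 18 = -84*b^3 + b^2*(-184*c - 270) + b*(63*c^2 + 147*c + 84) - 5*c^3 - 17*c^2 - 14*c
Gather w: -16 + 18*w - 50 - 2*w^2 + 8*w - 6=-2*w^2 + 26*w - 72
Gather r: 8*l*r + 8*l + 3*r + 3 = 8*l + r*(8*l + 3) + 3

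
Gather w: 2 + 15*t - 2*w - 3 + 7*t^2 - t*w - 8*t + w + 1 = 7*t^2 + 7*t + w*(-t - 1)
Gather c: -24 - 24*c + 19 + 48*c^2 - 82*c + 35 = 48*c^2 - 106*c + 30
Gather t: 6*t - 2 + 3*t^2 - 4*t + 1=3*t^2 + 2*t - 1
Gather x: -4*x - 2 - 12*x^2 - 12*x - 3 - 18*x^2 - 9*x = -30*x^2 - 25*x - 5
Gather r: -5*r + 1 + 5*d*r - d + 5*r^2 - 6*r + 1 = -d + 5*r^2 + r*(5*d - 11) + 2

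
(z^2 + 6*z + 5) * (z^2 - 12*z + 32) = z^4 - 6*z^3 - 35*z^2 + 132*z + 160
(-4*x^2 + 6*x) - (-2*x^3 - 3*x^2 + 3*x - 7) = 2*x^3 - x^2 + 3*x + 7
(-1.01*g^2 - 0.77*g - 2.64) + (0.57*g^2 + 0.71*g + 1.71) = -0.44*g^2 - 0.0600000000000001*g - 0.93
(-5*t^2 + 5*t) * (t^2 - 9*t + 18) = -5*t^4 + 50*t^3 - 135*t^2 + 90*t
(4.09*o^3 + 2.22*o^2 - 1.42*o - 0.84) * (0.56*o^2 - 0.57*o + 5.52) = 2.2904*o^5 - 1.0881*o^4 + 20.5162*o^3 + 12.5934*o^2 - 7.3596*o - 4.6368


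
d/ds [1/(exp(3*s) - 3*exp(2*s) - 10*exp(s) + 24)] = (-3*exp(2*s) + 6*exp(s) + 10)*exp(s)/(exp(3*s) - 3*exp(2*s) - 10*exp(s) + 24)^2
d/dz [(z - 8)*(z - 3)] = 2*z - 11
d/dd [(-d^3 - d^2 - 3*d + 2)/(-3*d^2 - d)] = (3*d^4 + 2*d^3 - 8*d^2 + 12*d + 2)/(d^2*(9*d^2 + 6*d + 1))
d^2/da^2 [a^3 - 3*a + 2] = 6*a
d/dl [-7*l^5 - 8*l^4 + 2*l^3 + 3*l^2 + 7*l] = -35*l^4 - 32*l^3 + 6*l^2 + 6*l + 7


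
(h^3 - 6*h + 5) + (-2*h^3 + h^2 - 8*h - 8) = -h^3 + h^2 - 14*h - 3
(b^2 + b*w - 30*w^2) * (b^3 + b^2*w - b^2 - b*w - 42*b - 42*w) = b^5 + 2*b^4*w - b^4 - 29*b^3*w^2 - 2*b^3*w - 42*b^3 - 30*b^2*w^3 + 29*b^2*w^2 - 84*b^2*w + 30*b*w^3 + 1218*b*w^2 + 1260*w^3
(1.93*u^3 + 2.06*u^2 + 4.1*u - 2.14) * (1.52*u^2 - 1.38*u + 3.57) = 2.9336*u^5 + 0.4678*u^4 + 10.2793*u^3 - 1.5566*u^2 + 17.5902*u - 7.6398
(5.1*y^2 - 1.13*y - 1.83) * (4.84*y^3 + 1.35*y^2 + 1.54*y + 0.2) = 24.684*y^5 + 1.4158*y^4 - 2.5287*y^3 - 3.1907*y^2 - 3.0442*y - 0.366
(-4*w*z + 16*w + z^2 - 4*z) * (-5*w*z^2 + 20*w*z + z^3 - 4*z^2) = 20*w^2*z^3 - 160*w^2*z^2 + 320*w^2*z - 9*w*z^4 + 72*w*z^3 - 144*w*z^2 + z^5 - 8*z^4 + 16*z^3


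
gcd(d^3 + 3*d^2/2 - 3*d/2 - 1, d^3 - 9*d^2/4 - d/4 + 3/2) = d - 1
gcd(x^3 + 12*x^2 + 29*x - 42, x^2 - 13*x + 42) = 1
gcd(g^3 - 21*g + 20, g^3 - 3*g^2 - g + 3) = g - 1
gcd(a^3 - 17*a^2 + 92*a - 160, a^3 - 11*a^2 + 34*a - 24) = a - 4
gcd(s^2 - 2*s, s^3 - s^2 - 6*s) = s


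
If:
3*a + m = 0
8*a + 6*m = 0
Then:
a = 0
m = 0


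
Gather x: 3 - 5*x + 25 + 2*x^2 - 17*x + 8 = 2*x^2 - 22*x + 36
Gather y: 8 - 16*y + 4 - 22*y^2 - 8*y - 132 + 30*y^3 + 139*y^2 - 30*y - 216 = 30*y^3 + 117*y^2 - 54*y - 336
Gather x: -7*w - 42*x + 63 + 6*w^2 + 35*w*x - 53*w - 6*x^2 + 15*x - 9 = 6*w^2 - 60*w - 6*x^2 + x*(35*w - 27) + 54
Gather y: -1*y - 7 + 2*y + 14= y + 7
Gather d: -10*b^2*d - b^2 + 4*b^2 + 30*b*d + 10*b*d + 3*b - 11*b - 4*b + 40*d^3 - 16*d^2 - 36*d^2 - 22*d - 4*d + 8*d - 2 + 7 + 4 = 3*b^2 - 12*b + 40*d^3 - 52*d^2 + d*(-10*b^2 + 40*b - 18) + 9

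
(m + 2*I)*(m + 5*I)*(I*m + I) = I*m^3 - 7*m^2 + I*m^2 - 7*m - 10*I*m - 10*I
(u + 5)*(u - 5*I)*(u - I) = u^3 + 5*u^2 - 6*I*u^2 - 5*u - 30*I*u - 25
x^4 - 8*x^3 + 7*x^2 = x^2*(x - 7)*(x - 1)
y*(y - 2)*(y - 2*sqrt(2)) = y^3 - 2*sqrt(2)*y^2 - 2*y^2 + 4*sqrt(2)*y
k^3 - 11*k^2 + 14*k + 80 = (k - 8)*(k - 5)*(k + 2)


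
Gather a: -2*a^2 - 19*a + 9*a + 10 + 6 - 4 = -2*a^2 - 10*a + 12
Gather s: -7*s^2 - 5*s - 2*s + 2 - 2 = -7*s^2 - 7*s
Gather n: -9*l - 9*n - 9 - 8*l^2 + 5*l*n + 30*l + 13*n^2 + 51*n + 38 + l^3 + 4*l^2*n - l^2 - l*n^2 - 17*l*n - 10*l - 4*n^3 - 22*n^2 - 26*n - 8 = l^3 - 9*l^2 + 11*l - 4*n^3 + n^2*(-l - 9) + n*(4*l^2 - 12*l + 16) + 21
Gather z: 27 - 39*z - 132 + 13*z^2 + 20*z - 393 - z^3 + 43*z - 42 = -z^3 + 13*z^2 + 24*z - 540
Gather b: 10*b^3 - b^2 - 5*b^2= 10*b^3 - 6*b^2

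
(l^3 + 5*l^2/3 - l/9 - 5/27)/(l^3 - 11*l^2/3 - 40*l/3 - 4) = (9*l^2 + 12*l - 5)/(9*(l^2 - 4*l - 12))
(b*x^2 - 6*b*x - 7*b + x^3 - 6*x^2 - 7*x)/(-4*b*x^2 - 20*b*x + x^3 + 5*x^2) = (-b*x^2 + 6*b*x + 7*b - x^3 + 6*x^2 + 7*x)/(x*(4*b*x + 20*b - x^2 - 5*x))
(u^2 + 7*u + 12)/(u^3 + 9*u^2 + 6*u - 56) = (u + 3)/(u^2 + 5*u - 14)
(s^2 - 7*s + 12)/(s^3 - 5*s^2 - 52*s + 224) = (s - 3)/(s^2 - s - 56)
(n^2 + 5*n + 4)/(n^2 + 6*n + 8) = (n + 1)/(n + 2)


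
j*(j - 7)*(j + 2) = j^3 - 5*j^2 - 14*j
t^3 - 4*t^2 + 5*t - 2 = (t - 2)*(t - 1)^2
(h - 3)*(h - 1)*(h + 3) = h^3 - h^2 - 9*h + 9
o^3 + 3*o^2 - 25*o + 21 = (o - 3)*(o - 1)*(o + 7)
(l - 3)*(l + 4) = l^2 + l - 12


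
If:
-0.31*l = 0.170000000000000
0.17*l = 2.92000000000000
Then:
No Solution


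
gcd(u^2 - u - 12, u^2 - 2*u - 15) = u + 3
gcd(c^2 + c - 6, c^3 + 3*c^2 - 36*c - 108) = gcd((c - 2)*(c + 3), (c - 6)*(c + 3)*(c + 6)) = c + 3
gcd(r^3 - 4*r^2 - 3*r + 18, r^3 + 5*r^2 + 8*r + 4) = r + 2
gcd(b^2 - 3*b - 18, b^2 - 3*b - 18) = b^2 - 3*b - 18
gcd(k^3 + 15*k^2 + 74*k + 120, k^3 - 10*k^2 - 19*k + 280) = k + 5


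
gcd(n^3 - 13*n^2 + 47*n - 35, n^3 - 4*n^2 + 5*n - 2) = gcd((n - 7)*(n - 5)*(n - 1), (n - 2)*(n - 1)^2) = n - 1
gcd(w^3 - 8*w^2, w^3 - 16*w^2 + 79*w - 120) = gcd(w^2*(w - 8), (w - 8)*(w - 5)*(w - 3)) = w - 8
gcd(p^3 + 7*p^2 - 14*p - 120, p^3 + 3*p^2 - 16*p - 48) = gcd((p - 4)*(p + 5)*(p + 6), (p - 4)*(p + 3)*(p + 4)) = p - 4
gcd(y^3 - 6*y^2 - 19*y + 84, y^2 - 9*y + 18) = y - 3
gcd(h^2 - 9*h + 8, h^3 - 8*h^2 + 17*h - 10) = h - 1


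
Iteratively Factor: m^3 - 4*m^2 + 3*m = (m)*(m^2 - 4*m + 3) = m*(m - 3)*(m - 1)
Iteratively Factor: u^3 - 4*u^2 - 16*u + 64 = (u - 4)*(u^2 - 16) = (u - 4)^2*(u + 4)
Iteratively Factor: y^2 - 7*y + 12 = (y - 3)*(y - 4)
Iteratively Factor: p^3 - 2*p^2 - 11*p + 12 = (p + 3)*(p^2 - 5*p + 4) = (p - 4)*(p + 3)*(p - 1)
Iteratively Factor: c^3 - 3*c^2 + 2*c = (c - 2)*(c^2 - c) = c*(c - 2)*(c - 1)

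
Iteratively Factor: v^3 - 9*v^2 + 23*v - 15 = (v - 5)*(v^2 - 4*v + 3) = (v - 5)*(v - 1)*(v - 3)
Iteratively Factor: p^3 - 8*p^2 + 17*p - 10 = (p - 2)*(p^2 - 6*p + 5) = (p - 5)*(p - 2)*(p - 1)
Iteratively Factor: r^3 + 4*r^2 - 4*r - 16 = (r + 4)*(r^2 - 4) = (r + 2)*(r + 4)*(r - 2)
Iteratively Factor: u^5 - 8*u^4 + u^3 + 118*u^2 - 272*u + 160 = (u + 4)*(u^4 - 12*u^3 + 49*u^2 - 78*u + 40) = (u - 1)*(u + 4)*(u^3 - 11*u^2 + 38*u - 40) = (u - 2)*(u - 1)*(u + 4)*(u^2 - 9*u + 20) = (u - 4)*(u - 2)*(u - 1)*(u + 4)*(u - 5)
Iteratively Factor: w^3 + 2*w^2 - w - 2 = (w + 2)*(w^2 - 1) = (w + 1)*(w + 2)*(w - 1)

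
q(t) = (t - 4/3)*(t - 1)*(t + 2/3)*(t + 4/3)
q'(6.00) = 799.26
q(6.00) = 1140.74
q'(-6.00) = -870.07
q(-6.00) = 1277.63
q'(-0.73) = 2.07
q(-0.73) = -0.14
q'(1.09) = -0.74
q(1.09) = -0.09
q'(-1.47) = -7.09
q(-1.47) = 0.76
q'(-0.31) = 1.89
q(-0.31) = 0.79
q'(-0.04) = 0.79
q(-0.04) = 1.16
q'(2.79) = 66.04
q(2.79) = 37.16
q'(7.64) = 1688.65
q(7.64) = 3121.39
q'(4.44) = 309.29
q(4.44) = 315.08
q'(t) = (t - 4/3)*(t - 1)*(t + 2/3) + (t - 4/3)*(t - 1)*(t + 4/3) + (t - 4/3)*(t + 2/3)*(t + 4/3) + (t - 1)*(t + 2/3)*(t + 4/3) = 4*t^3 - t^2 - 44*t/9 + 16/27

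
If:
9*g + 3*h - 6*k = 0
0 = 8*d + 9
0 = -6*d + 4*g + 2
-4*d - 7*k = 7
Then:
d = -9/8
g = -35/16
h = 655/112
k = -5/14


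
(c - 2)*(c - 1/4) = c^2 - 9*c/4 + 1/2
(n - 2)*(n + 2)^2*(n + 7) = n^4 + 9*n^3 + 10*n^2 - 36*n - 56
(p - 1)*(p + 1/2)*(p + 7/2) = p^3 + 3*p^2 - 9*p/4 - 7/4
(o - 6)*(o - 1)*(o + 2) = o^3 - 5*o^2 - 8*o + 12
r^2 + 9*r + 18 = (r + 3)*(r + 6)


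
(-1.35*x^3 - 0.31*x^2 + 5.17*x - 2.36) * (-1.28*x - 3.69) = 1.728*x^4 + 5.3783*x^3 - 5.4737*x^2 - 16.0565*x + 8.7084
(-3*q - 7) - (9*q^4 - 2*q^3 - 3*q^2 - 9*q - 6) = -9*q^4 + 2*q^3 + 3*q^2 + 6*q - 1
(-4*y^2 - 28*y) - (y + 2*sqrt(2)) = -4*y^2 - 29*y - 2*sqrt(2)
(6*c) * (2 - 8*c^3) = -48*c^4 + 12*c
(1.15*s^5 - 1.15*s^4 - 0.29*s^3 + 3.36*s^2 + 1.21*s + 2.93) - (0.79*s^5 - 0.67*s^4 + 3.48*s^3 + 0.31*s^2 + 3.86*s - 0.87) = 0.36*s^5 - 0.48*s^4 - 3.77*s^3 + 3.05*s^2 - 2.65*s + 3.8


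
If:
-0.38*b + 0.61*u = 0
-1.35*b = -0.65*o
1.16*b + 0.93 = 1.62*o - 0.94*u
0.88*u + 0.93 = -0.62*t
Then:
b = 0.57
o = 1.19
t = -2.01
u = 0.36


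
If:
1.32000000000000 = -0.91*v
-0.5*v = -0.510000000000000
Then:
No Solution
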